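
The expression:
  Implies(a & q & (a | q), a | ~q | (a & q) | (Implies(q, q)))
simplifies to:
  True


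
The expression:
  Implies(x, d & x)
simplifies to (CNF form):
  d | ~x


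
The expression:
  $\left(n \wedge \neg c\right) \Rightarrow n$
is always true.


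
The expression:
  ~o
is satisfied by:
  {o: False}


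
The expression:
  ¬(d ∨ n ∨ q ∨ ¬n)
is never true.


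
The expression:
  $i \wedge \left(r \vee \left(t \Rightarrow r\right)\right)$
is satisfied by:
  {i: True, r: True, t: False}
  {i: True, t: False, r: False}
  {i: True, r: True, t: True}


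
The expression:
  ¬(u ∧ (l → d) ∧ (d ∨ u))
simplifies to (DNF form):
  (l ∧ ¬d) ∨ ¬u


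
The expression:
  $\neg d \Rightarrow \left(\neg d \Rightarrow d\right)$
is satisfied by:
  {d: True}


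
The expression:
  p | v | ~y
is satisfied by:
  {v: True, p: True, y: False}
  {v: True, p: False, y: False}
  {p: True, v: False, y: False}
  {v: False, p: False, y: False}
  {y: True, v: True, p: True}
  {y: True, v: True, p: False}
  {y: True, p: True, v: False}


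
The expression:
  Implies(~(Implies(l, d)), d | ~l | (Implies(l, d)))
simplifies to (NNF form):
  d | ~l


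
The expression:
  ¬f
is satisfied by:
  {f: False}


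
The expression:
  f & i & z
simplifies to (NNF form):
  f & i & z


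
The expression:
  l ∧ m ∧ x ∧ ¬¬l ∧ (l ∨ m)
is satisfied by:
  {m: True, x: True, l: True}


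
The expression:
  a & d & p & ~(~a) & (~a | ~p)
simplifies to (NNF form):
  False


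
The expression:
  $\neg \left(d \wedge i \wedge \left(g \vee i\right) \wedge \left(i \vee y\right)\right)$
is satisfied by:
  {d: False, i: False}
  {i: True, d: False}
  {d: True, i: False}


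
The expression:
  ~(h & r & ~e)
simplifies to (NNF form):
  e | ~h | ~r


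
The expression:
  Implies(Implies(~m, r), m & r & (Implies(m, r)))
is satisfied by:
  {m: False, r: False}
  {r: True, m: True}


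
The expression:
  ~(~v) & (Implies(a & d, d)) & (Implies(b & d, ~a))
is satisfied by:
  {v: True, d: False, a: False, b: False}
  {b: True, v: True, d: False, a: False}
  {a: True, v: True, d: False, b: False}
  {b: True, a: True, v: True, d: False}
  {d: True, v: True, b: False, a: False}
  {b: True, d: True, v: True, a: False}
  {a: True, d: True, v: True, b: False}


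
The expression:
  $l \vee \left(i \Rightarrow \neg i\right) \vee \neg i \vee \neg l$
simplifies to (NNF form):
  $\text{True}$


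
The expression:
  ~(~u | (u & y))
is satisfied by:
  {u: True, y: False}


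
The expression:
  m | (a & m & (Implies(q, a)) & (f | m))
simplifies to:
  m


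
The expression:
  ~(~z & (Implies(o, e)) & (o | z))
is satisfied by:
  {z: True, e: False, o: False}
  {e: False, o: False, z: False}
  {z: True, o: True, e: False}
  {o: True, e: False, z: False}
  {z: True, e: True, o: False}
  {e: True, z: False, o: False}
  {z: True, o: True, e: True}


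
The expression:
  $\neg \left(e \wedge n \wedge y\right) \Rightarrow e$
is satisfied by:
  {e: True}


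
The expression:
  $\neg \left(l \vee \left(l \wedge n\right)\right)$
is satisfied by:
  {l: False}


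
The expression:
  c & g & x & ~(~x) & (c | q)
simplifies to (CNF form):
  c & g & x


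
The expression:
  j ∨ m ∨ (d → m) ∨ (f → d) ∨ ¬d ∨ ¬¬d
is always true.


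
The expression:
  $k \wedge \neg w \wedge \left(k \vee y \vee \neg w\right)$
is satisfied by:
  {k: True, w: False}


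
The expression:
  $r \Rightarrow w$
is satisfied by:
  {w: True, r: False}
  {r: False, w: False}
  {r: True, w: True}


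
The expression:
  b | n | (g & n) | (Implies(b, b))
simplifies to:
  True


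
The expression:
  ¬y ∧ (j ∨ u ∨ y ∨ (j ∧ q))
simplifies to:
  ¬y ∧ (j ∨ u)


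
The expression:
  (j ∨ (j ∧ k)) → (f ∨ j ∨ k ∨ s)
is always true.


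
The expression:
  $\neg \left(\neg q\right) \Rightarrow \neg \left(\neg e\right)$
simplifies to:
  $e \vee \neg q$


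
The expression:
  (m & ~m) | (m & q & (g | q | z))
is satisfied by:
  {m: True, q: True}


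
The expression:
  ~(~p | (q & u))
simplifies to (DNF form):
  (p & ~q) | (p & ~u)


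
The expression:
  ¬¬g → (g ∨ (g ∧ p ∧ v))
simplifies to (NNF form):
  True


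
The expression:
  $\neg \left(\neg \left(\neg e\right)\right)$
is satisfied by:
  {e: False}


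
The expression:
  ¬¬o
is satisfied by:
  {o: True}


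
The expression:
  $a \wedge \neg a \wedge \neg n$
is never true.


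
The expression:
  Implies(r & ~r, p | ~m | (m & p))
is always true.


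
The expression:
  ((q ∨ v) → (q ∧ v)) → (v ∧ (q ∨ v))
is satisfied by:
  {q: True, v: True}
  {q: True, v: False}
  {v: True, q: False}


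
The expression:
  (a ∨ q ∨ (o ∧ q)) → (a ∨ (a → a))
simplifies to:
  True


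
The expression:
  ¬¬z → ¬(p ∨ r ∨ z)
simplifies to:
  ¬z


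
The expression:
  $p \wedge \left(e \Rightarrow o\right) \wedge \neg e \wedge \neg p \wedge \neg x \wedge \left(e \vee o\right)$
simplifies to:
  $\text{False}$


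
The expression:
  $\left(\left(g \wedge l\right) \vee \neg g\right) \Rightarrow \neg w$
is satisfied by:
  {g: True, l: False, w: False}
  {l: False, w: False, g: False}
  {g: True, l: True, w: False}
  {l: True, g: False, w: False}
  {w: True, g: True, l: False}


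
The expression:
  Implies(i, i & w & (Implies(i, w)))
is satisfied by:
  {w: True, i: False}
  {i: False, w: False}
  {i: True, w: True}


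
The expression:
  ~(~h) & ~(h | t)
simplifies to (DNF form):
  False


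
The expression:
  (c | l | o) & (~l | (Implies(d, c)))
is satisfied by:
  {c: True, o: True, l: False, d: False}
  {c: True, l: False, o: False, d: False}
  {d: True, c: True, o: True, l: False}
  {d: True, c: True, l: False, o: False}
  {c: True, o: True, l: True, d: False}
  {c: True, l: True, o: False, d: False}
  {c: True, d: True, l: True, o: True}
  {c: True, d: True, l: True, o: False}
  {o: True, d: False, l: False, c: False}
  {d: True, o: True, l: False, c: False}
  {o: True, l: True, d: False, c: False}
  {l: True, d: False, o: False, c: False}


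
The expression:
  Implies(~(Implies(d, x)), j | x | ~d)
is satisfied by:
  {x: True, j: True, d: False}
  {x: True, j: False, d: False}
  {j: True, x: False, d: False}
  {x: False, j: False, d: False}
  {x: True, d: True, j: True}
  {x: True, d: True, j: False}
  {d: True, j: True, x: False}


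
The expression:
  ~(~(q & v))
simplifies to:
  q & v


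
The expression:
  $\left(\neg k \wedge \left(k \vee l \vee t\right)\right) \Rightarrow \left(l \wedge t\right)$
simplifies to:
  $k \vee \left(l \wedge t\right) \vee \left(\neg l \wedge \neg t\right)$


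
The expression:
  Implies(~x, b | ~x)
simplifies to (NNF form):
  True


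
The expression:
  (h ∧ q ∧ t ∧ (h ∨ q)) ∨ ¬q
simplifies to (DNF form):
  (h ∧ t) ∨ ¬q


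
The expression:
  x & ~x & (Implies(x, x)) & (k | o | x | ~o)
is never true.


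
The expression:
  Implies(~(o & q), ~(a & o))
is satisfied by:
  {q: True, o: False, a: False}
  {o: False, a: False, q: False}
  {a: True, q: True, o: False}
  {a: True, o: False, q: False}
  {q: True, o: True, a: False}
  {o: True, q: False, a: False}
  {a: True, o: True, q: True}


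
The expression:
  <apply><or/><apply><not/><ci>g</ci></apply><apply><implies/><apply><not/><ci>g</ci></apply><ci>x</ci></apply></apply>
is always true.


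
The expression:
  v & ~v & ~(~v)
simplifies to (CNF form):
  False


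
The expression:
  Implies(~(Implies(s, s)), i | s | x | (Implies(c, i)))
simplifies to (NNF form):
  True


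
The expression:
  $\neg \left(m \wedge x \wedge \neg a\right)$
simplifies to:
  $a \vee \neg m \vee \neg x$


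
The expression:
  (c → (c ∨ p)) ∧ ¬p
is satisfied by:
  {p: False}


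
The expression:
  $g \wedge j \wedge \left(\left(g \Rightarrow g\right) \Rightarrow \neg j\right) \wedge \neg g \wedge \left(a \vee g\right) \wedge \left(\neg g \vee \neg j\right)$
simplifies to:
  $\text{False}$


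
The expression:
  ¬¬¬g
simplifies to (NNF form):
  ¬g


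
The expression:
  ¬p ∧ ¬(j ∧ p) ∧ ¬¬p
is never true.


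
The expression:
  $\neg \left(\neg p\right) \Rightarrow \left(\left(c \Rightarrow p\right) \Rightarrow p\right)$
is always true.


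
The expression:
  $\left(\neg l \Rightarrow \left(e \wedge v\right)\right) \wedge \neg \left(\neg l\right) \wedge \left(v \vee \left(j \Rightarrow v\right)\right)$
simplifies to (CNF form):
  $l \wedge \left(v \vee \neg j\right)$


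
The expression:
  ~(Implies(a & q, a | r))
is never true.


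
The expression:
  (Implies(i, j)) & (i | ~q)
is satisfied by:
  {j: True, q: False, i: False}
  {q: False, i: False, j: False}
  {i: True, j: True, q: False}
  {i: True, j: True, q: True}


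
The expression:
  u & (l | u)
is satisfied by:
  {u: True}


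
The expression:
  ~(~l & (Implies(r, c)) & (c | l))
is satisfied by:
  {l: True, c: False}
  {c: False, l: False}
  {c: True, l: True}


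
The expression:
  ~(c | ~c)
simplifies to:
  False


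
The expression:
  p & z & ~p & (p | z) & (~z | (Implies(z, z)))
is never true.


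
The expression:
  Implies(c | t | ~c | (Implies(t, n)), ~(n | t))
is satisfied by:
  {n: False, t: False}


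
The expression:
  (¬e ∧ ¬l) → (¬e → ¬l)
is always true.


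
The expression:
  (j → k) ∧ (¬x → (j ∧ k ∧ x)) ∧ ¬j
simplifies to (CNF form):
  x ∧ ¬j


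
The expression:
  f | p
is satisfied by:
  {p: True, f: True}
  {p: True, f: False}
  {f: True, p: False}


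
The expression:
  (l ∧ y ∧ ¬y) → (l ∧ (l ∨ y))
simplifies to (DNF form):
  True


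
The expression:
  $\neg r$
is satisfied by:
  {r: False}


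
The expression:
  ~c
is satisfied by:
  {c: False}


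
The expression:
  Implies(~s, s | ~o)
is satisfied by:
  {s: True, o: False}
  {o: False, s: False}
  {o: True, s: True}


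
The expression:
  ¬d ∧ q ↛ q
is never true.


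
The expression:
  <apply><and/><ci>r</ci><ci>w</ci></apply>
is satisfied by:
  {r: True, w: True}


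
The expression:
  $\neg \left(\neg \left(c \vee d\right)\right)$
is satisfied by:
  {d: True, c: True}
  {d: True, c: False}
  {c: True, d: False}


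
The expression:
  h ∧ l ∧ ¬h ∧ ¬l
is never true.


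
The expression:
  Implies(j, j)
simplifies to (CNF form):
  True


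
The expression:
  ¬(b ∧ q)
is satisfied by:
  {q: False, b: False}
  {b: True, q: False}
  {q: True, b: False}


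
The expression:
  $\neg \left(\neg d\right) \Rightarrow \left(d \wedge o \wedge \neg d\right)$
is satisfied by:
  {d: False}


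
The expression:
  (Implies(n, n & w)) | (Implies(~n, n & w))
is always true.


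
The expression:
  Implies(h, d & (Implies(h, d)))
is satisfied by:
  {d: True, h: False}
  {h: False, d: False}
  {h: True, d: True}


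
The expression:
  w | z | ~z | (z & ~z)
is always true.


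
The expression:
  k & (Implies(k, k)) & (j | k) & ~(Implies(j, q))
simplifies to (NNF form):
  j & k & ~q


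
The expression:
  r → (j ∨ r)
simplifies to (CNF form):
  True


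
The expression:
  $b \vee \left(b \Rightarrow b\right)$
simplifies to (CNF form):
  $\text{True}$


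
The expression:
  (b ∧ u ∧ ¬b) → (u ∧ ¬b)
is always true.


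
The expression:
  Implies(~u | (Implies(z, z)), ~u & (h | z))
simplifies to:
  ~u & (h | z)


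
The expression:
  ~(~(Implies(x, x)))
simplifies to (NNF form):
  True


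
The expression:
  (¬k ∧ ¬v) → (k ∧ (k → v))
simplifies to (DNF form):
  k ∨ v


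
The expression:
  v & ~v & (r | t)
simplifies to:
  False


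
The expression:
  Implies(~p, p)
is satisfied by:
  {p: True}


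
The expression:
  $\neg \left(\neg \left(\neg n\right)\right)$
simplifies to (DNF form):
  $\neg n$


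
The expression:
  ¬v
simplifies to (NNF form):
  ¬v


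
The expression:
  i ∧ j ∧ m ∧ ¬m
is never true.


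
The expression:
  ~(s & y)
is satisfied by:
  {s: False, y: False}
  {y: True, s: False}
  {s: True, y: False}


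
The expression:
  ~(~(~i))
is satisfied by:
  {i: False}


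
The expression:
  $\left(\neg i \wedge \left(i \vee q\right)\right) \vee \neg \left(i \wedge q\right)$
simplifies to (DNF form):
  $\neg i \vee \neg q$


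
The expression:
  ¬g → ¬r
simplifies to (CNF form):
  g ∨ ¬r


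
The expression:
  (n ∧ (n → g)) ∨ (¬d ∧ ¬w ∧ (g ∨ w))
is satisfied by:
  {g: True, n: True, d: False, w: False}
  {g: True, n: True, w: True, d: False}
  {g: True, n: True, d: True, w: False}
  {g: True, n: True, w: True, d: True}
  {g: True, d: False, w: False, n: False}


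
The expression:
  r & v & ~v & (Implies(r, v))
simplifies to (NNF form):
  False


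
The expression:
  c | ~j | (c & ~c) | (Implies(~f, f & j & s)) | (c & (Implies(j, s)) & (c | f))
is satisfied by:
  {c: True, f: True, j: False}
  {c: True, f: False, j: False}
  {f: True, c: False, j: False}
  {c: False, f: False, j: False}
  {j: True, c: True, f: True}
  {j: True, c: True, f: False}
  {j: True, f: True, c: False}


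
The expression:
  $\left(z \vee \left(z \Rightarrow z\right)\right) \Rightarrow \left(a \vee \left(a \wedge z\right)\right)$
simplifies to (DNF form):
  $a$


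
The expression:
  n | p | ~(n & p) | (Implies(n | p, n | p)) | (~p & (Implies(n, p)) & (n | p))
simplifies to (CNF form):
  True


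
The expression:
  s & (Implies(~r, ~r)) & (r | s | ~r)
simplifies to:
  s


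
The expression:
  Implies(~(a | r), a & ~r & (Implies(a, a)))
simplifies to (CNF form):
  a | r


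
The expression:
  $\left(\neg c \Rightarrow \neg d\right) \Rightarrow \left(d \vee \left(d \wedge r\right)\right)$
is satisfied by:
  {d: True}


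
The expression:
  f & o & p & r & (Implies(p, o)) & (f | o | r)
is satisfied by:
  {r: True, f: True, p: True, o: True}


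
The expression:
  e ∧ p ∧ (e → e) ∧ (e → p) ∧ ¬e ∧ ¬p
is never true.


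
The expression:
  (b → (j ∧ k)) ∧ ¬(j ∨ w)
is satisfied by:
  {w: False, j: False, b: False}


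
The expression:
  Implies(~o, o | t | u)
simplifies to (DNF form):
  o | t | u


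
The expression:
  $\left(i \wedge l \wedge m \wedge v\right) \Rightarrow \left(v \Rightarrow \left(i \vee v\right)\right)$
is always true.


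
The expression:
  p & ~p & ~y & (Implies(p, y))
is never true.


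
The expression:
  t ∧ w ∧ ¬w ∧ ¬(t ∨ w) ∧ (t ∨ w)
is never true.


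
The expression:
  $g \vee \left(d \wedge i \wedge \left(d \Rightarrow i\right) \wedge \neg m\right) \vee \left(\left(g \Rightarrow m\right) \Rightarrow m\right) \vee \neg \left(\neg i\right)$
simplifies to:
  $g \vee i \vee m$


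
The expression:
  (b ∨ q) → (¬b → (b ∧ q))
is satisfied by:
  {b: True, q: False}
  {q: False, b: False}
  {q: True, b: True}


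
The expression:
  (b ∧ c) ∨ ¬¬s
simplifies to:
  s ∨ (b ∧ c)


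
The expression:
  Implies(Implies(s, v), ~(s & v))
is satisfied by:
  {s: False, v: False}
  {v: True, s: False}
  {s: True, v: False}


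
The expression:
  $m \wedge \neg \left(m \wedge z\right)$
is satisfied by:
  {m: True, z: False}


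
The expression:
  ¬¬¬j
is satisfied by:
  {j: False}


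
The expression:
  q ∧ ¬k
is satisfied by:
  {q: True, k: False}


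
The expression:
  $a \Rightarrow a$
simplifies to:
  $\text{True}$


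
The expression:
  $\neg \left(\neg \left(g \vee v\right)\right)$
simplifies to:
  $g \vee v$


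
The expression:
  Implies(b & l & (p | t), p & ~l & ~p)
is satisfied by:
  {t: False, l: False, b: False, p: False}
  {p: True, t: False, l: False, b: False}
  {t: True, p: False, l: False, b: False}
  {p: True, t: True, l: False, b: False}
  {b: True, p: False, t: False, l: False}
  {b: True, p: True, t: False, l: False}
  {b: True, t: True, p: False, l: False}
  {b: True, p: True, t: True, l: False}
  {l: True, b: False, t: False, p: False}
  {l: True, p: True, b: False, t: False}
  {l: True, t: True, b: False, p: False}
  {p: True, l: True, t: True, b: False}
  {l: True, b: True, p: False, t: False}


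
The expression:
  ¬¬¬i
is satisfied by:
  {i: False}


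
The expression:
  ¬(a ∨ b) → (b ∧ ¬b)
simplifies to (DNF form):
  a ∨ b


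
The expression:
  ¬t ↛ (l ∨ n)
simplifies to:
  ¬l ∧ ¬n ∧ ¬t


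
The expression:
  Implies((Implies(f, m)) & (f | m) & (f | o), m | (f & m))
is always true.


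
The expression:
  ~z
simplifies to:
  ~z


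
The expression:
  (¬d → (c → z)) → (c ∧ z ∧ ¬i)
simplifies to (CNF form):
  c ∧ (z ∨ ¬d) ∧ (¬i ∨ ¬z)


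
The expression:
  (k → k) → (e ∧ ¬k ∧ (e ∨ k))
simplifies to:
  e ∧ ¬k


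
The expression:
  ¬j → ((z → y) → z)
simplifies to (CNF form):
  j ∨ z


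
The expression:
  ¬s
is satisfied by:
  {s: False}


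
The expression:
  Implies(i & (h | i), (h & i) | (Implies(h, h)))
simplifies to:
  True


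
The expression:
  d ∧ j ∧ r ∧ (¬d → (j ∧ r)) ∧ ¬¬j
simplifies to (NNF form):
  d ∧ j ∧ r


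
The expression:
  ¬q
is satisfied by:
  {q: False}


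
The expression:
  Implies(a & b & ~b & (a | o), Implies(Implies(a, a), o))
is always true.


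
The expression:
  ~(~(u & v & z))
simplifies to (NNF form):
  u & v & z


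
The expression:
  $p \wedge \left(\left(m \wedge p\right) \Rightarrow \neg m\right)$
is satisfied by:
  {p: True, m: False}


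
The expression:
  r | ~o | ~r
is always true.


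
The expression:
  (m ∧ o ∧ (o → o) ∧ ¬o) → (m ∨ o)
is always true.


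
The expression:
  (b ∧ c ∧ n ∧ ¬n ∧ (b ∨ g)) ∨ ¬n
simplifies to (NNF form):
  ¬n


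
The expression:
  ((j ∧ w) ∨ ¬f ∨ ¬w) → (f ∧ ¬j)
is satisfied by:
  {f: True, j: False}


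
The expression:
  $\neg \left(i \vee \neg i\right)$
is never true.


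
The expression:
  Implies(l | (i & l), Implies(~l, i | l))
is always true.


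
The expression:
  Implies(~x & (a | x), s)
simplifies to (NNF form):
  s | x | ~a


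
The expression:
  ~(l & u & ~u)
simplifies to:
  True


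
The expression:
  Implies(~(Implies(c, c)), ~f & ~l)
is always true.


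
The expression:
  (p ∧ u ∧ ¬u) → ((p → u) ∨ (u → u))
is always true.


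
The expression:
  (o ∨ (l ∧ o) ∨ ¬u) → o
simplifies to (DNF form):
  o ∨ u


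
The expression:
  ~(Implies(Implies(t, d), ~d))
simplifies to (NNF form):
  d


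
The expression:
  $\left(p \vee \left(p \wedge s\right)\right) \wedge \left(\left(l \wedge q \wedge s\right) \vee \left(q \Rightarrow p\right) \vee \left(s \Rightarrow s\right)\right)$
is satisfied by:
  {p: True}


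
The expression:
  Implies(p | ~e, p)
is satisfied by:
  {e: True, p: True}
  {e: True, p: False}
  {p: True, e: False}


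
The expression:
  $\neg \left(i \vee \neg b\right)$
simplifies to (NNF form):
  $b \wedge \neg i$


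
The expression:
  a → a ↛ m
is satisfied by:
  {m: False, a: False}
  {a: True, m: False}
  {m: True, a: False}


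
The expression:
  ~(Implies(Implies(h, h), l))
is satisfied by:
  {l: False}


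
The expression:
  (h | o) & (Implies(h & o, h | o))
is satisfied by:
  {o: True, h: True}
  {o: True, h: False}
  {h: True, o: False}


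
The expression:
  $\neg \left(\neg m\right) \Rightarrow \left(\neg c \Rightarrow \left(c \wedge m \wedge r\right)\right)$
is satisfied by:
  {c: True, m: False}
  {m: False, c: False}
  {m: True, c: True}


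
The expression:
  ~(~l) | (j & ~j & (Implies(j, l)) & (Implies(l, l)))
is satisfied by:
  {l: True}


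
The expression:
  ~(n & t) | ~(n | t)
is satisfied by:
  {t: False, n: False}
  {n: True, t: False}
  {t: True, n: False}


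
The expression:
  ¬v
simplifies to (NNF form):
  ¬v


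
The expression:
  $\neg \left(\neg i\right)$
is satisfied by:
  {i: True}


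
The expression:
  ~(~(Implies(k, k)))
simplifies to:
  True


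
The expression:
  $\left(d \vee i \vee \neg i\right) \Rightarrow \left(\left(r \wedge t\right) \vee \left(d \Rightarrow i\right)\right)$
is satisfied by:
  {i: True, t: True, r: True, d: False}
  {i: True, t: True, r: False, d: False}
  {i: True, r: True, t: False, d: False}
  {i: True, r: False, t: False, d: False}
  {t: True, r: True, i: False, d: False}
  {t: True, i: False, r: False, d: False}
  {t: False, r: True, i: False, d: False}
  {t: False, i: False, r: False, d: False}
  {i: True, d: True, t: True, r: True}
  {i: True, d: True, t: True, r: False}
  {i: True, d: True, r: True, t: False}
  {i: True, d: True, r: False, t: False}
  {d: True, t: True, r: True, i: False}


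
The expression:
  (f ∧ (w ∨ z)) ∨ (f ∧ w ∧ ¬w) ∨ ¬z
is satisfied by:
  {f: True, z: False}
  {z: False, f: False}
  {z: True, f: True}


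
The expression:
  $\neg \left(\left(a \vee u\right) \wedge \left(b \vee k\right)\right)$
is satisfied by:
  {b: False, a: False, u: False, k: False}
  {k: True, b: False, a: False, u: False}
  {u: True, b: False, a: False, k: False}
  {a: True, u: False, b: False, k: False}
  {u: True, a: True, b: False, k: False}
  {b: True, u: False, a: False, k: False}
  {k: True, b: True, u: False, a: False}


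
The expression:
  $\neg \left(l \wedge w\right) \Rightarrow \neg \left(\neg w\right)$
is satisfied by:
  {w: True}


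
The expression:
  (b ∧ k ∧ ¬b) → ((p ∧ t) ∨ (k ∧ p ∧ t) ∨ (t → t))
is always true.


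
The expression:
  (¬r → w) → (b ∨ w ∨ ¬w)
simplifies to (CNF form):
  True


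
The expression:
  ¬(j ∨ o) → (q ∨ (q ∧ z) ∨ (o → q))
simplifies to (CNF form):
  True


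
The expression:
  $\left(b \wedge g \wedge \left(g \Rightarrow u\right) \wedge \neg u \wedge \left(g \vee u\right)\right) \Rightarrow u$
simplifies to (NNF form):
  $\text{True}$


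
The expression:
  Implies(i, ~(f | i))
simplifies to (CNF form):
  ~i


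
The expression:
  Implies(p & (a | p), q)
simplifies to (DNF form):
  q | ~p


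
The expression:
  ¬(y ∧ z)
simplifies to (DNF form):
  ¬y ∨ ¬z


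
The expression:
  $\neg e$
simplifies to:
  $\neg e$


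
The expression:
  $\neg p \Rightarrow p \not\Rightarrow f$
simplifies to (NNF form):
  $p$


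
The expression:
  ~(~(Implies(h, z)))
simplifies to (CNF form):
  z | ~h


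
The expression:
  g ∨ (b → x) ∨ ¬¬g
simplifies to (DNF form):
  g ∨ x ∨ ¬b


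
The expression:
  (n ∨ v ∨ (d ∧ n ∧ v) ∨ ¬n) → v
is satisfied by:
  {v: True}


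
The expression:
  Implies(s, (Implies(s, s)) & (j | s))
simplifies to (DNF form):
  True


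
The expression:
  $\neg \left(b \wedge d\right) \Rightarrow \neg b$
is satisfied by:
  {d: True, b: False}
  {b: False, d: False}
  {b: True, d: True}


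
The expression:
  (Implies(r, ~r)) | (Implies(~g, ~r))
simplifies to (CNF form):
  g | ~r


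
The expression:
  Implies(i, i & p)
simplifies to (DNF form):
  p | ~i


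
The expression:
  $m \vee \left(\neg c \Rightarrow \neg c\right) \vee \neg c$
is always true.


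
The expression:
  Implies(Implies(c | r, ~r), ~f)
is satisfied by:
  {r: True, f: False}
  {f: False, r: False}
  {f: True, r: True}


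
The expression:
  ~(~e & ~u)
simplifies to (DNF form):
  e | u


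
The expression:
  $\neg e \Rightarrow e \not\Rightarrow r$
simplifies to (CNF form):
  $e$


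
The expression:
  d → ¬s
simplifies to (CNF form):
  ¬d ∨ ¬s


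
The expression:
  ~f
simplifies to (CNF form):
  ~f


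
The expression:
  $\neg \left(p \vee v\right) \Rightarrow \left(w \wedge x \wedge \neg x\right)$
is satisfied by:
  {v: True, p: True}
  {v: True, p: False}
  {p: True, v: False}


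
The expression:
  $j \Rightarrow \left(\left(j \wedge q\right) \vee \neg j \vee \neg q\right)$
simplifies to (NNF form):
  $\text{True}$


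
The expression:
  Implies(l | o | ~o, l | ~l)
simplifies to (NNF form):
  True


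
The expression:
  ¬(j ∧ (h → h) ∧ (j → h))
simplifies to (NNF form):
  ¬h ∨ ¬j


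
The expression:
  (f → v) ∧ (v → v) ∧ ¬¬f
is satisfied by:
  {f: True, v: True}


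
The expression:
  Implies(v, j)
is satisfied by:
  {j: True, v: False}
  {v: False, j: False}
  {v: True, j: True}


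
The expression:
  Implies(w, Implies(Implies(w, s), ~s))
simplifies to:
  ~s | ~w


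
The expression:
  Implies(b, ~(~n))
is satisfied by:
  {n: True, b: False}
  {b: False, n: False}
  {b: True, n: True}


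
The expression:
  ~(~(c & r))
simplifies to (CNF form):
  c & r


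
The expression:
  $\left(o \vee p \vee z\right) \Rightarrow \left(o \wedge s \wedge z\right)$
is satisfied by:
  {s: True, p: False, z: False, o: False}
  {s: False, p: False, z: False, o: False}
  {z: True, o: True, s: True, p: False}
  {z: True, o: True, p: True, s: True}


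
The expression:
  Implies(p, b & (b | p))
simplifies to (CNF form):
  b | ~p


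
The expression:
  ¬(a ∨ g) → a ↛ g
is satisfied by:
  {a: True, g: True}
  {a: True, g: False}
  {g: True, a: False}


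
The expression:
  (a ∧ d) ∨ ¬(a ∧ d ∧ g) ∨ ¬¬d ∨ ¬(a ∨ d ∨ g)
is always true.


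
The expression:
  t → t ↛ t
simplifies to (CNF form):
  ¬t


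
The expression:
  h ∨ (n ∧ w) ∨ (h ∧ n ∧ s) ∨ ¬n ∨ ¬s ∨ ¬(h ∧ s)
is always true.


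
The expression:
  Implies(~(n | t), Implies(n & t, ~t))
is always true.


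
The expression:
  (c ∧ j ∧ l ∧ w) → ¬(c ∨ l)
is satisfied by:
  {l: False, c: False, w: False, j: False}
  {j: True, l: False, c: False, w: False}
  {w: True, l: False, c: False, j: False}
  {j: True, w: True, l: False, c: False}
  {c: True, j: False, l: False, w: False}
  {j: True, c: True, l: False, w: False}
  {w: True, c: True, j: False, l: False}
  {j: True, w: True, c: True, l: False}
  {l: True, w: False, c: False, j: False}
  {j: True, l: True, w: False, c: False}
  {w: True, l: True, j: False, c: False}
  {j: True, w: True, l: True, c: False}
  {c: True, l: True, w: False, j: False}
  {j: True, c: True, l: True, w: False}
  {w: True, c: True, l: True, j: False}


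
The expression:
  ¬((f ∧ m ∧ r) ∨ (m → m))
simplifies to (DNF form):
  False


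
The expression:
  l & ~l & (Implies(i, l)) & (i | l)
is never true.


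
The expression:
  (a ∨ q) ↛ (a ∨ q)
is never true.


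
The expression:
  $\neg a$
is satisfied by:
  {a: False}


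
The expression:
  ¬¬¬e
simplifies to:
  ¬e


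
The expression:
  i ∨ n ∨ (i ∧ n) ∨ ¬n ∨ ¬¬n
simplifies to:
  True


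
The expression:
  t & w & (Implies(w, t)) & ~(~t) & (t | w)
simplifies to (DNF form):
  t & w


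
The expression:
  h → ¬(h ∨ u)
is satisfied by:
  {h: False}


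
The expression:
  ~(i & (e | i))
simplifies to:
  ~i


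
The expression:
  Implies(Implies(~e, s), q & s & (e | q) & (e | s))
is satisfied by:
  {q: True, e: False, s: False}
  {q: False, e: False, s: False}
  {s: True, q: True, e: False}
  {s: True, e: True, q: True}


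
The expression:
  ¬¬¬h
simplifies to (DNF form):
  ¬h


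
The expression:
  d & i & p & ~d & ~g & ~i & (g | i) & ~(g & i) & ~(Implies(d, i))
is never true.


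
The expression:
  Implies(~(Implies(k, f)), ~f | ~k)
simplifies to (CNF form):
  True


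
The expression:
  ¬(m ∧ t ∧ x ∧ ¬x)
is always true.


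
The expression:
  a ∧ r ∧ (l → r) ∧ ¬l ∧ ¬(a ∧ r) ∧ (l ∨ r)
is never true.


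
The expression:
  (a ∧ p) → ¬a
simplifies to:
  ¬a ∨ ¬p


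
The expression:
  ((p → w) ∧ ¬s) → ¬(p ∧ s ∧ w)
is always true.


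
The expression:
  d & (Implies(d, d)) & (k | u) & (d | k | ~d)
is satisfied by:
  {k: True, u: True, d: True}
  {k: True, d: True, u: False}
  {u: True, d: True, k: False}


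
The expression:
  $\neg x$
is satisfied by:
  {x: False}


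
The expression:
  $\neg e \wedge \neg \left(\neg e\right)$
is never true.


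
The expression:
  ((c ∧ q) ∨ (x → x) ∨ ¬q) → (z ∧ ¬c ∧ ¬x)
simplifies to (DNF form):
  z ∧ ¬c ∧ ¬x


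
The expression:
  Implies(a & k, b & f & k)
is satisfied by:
  {f: True, b: True, k: False, a: False}
  {f: True, b: False, k: False, a: False}
  {b: True, a: False, f: False, k: False}
  {a: False, b: False, f: False, k: False}
  {a: True, f: True, b: True, k: False}
  {a: True, f: True, b: False, k: False}
  {a: True, b: True, f: False, k: False}
  {a: True, b: False, f: False, k: False}
  {k: True, f: True, b: True, a: False}
  {k: True, f: True, b: False, a: False}
  {k: True, b: True, f: False, a: False}
  {k: True, b: False, f: False, a: False}
  {a: True, k: True, f: True, b: True}


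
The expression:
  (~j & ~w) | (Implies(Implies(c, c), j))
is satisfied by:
  {j: True, w: False}
  {w: False, j: False}
  {w: True, j: True}


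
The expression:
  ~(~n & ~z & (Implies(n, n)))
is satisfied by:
  {n: True, z: True}
  {n: True, z: False}
  {z: True, n: False}


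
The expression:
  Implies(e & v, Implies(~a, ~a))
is always true.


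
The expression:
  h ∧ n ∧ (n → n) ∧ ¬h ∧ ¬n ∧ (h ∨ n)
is never true.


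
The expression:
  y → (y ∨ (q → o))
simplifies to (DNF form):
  True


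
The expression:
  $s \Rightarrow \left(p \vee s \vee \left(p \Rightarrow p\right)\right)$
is always true.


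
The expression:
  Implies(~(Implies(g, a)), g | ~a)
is always true.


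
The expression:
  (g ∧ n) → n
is always true.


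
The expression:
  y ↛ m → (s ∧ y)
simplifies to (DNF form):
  m ∨ s ∨ ¬y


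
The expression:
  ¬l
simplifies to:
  ¬l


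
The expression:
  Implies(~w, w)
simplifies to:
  w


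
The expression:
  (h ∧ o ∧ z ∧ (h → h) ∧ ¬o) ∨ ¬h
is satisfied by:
  {h: False}


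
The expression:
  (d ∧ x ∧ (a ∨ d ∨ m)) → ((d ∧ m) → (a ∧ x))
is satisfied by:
  {a: True, m: False, d: False, x: False}
  {a: False, m: False, d: False, x: False}
  {a: True, x: True, m: False, d: False}
  {x: True, a: False, m: False, d: False}
  {a: True, d: True, x: False, m: False}
  {d: True, x: False, m: False, a: False}
  {a: True, x: True, d: True, m: False}
  {x: True, d: True, a: False, m: False}
  {a: True, m: True, x: False, d: False}
  {m: True, x: False, d: False, a: False}
  {a: True, x: True, m: True, d: False}
  {x: True, m: True, a: False, d: False}
  {a: True, d: True, m: True, x: False}
  {d: True, m: True, x: False, a: False}
  {a: True, x: True, d: True, m: True}


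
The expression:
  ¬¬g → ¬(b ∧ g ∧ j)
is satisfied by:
  {g: False, b: False, j: False}
  {j: True, g: False, b: False}
  {b: True, g: False, j: False}
  {j: True, b: True, g: False}
  {g: True, j: False, b: False}
  {j: True, g: True, b: False}
  {b: True, g: True, j: False}


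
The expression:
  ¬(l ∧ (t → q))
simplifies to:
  (t ∧ ¬q) ∨ ¬l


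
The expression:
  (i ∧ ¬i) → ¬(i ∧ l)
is always true.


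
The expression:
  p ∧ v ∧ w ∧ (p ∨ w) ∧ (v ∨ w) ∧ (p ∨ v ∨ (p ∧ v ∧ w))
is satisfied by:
  {p: True, w: True, v: True}


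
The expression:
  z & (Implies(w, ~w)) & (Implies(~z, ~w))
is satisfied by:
  {z: True, w: False}


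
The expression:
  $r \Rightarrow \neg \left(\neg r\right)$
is always true.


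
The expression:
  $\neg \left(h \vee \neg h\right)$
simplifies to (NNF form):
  $\text{False}$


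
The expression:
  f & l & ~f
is never true.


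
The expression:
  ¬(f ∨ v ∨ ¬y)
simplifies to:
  y ∧ ¬f ∧ ¬v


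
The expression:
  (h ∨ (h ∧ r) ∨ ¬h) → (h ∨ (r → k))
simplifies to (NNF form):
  h ∨ k ∨ ¬r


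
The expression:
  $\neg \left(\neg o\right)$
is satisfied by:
  {o: True}


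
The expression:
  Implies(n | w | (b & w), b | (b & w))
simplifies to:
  b | (~n & ~w)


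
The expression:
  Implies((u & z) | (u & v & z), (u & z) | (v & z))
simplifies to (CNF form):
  True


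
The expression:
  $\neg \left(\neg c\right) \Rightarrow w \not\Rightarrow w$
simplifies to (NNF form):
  $\neg c$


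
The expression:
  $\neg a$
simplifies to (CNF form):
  $\neg a$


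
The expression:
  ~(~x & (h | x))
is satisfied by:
  {x: True, h: False}
  {h: False, x: False}
  {h: True, x: True}


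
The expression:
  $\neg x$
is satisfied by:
  {x: False}


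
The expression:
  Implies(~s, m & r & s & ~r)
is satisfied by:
  {s: True}


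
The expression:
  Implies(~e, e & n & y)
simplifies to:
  e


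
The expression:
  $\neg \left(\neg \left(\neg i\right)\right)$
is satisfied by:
  {i: False}


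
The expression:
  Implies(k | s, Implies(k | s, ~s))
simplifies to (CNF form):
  ~s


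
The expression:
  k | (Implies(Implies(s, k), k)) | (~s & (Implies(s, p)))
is always true.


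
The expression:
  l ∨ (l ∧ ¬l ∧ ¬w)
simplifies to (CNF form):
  l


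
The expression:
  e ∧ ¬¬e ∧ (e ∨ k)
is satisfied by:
  {e: True}


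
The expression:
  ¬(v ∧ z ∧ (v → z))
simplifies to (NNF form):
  ¬v ∨ ¬z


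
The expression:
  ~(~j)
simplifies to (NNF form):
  j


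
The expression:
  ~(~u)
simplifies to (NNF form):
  u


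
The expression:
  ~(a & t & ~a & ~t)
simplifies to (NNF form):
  True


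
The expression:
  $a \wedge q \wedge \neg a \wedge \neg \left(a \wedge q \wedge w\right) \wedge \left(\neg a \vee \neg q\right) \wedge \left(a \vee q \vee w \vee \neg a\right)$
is never true.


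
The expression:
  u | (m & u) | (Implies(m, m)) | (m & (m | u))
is always true.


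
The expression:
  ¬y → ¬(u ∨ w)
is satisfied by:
  {y: True, w: False, u: False}
  {y: True, u: True, w: False}
  {y: True, w: True, u: False}
  {y: True, u: True, w: True}
  {u: False, w: False, y: False}


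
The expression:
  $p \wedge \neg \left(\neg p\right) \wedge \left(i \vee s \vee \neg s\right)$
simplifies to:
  $p$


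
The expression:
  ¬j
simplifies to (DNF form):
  ¬j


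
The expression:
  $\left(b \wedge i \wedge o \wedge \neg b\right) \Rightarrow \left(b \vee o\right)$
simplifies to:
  $\text{True}$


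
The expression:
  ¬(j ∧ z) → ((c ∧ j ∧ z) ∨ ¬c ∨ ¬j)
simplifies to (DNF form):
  z ∨ ¬c ∨ ¬j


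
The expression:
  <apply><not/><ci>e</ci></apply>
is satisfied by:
  {e: False}


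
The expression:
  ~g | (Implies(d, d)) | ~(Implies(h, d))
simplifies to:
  True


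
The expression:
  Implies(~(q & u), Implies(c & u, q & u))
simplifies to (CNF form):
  q | ~c | ~u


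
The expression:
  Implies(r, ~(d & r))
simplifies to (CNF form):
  ~d | ~r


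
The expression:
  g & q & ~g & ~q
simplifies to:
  False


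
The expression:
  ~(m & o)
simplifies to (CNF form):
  ~m | ~o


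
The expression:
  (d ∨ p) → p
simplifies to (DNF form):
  p ∨ ¬d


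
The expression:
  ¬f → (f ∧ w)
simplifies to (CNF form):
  f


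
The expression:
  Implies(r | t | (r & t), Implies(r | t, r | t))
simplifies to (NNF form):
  True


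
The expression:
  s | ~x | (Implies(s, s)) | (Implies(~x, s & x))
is always true.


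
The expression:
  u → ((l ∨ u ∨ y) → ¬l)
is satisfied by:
  {l: False, u: False}
  {u: True, l: False}
  {l: True, u: False}


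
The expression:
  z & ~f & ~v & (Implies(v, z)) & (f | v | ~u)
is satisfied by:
  {z: True, u: False, v: False, f: False}


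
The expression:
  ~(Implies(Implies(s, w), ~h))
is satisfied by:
  {h: True, w: True, s: False}
  {h: True, s: False, w: False}
  {h: True, w: True, s: True}


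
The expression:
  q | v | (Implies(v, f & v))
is always true.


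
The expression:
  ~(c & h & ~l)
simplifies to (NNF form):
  l | ~c | ~h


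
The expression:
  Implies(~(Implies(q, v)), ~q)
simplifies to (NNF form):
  v | ~q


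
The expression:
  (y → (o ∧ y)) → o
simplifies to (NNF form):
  o ∨ y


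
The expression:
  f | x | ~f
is always true.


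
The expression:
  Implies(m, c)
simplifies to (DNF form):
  c | ~m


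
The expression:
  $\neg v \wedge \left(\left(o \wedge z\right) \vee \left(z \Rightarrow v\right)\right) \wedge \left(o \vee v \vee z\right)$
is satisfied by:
  {o: True, v: False}


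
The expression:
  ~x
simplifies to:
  ~x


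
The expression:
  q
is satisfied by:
  {q: True}


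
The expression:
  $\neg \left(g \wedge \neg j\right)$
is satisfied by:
  {j: True, g: False}
  {g: False, j: False}
  {g: True, j: True}


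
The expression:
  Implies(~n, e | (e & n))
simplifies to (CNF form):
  e | n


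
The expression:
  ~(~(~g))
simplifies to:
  ~g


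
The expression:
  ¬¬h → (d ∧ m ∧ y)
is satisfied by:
  {d: True, y: True, m: True, h: False}
  {d: True, y: True, m: False, h: False}
  {d: True, m: True, y: False, h: False}
  {d: True, m: False, y: False, h: False}
  {y: True, m: True, d: False, h: False}
  {y: True, d: False, m: False, h: False}
  {y: False, m: True, d: False, h: False}
  {y: False, d: False, m: False, h: False}
  {d: True, h: True, y: True, m: True}


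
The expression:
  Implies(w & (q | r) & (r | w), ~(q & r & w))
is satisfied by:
  {w: False, q: False, r: False}
  {r: True, w: False, q: False}
  {q: True, w: False, r: False}
  {r: True, q: True, w: False}
  {w: True, r: False, q: False}
  {r: True, w: True, q: False}
  {q: True, w: True, r: False}


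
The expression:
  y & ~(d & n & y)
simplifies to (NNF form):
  y & (~d | ~n)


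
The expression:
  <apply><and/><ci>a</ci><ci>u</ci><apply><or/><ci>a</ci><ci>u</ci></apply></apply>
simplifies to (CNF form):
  <apply><and/><ci>a</ci><ci>u</ci></apply>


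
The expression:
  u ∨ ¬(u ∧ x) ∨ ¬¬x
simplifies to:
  True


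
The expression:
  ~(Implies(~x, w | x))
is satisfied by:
  {x: False, w: False}


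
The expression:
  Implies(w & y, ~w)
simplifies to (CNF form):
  ~w | ~y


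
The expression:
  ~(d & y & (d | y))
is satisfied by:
  {d: False, y: False}
  {y: True, d: False}
  {d: True, y: False}


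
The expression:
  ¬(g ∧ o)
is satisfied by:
  {g: False, o: False}
  {o: True, g: False}
  {g: True, o: False}
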